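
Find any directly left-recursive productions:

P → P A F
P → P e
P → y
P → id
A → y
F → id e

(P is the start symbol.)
Yes, P is left-recursive

P → P A F: LEFT RECURSIVE (starts with P)
P → P e: LEFT RECURSIVE (starts with P)
P → y: starts with y
P → id: starts with id
A → y: starts with y
F → id e: starts with id

The grammar has direct left recursion on: P.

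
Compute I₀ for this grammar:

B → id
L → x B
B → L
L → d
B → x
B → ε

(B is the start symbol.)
{ [B → . L], [B → . id], [B → . x], [B → .], [B' → . B], [L → . d], [L → . x B] }

First, augment the grammar with B' → B
I₀ = CLOSURE({ [B' → . B] }):
  [B' → . B] has the dot before B: add [B → . id], [B → . L], [B → . x], [B → .]
  [B → . L] has the dot before L: add [L → . x B], [L → . d]
No further items can be added.

I₀ = { [B → . L], [B → . id], [B → . x], [B → .], [B' → . B], [L → . d], [L → . x B] }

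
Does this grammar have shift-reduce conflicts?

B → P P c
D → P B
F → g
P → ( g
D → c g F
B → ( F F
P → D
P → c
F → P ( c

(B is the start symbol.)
Yes — I5: [P → c .] vs [D → c . g F]; I14: [F → P ( c .] vs [D → c . g F]; I19: [B → P P c .] vs [D → c . g F]

Augment with B' → B and build the canonical LR(0) collection (I0 = CLOSURE({[B' → . B]}), then GOTO on every symbol after a dot until no new states appear). It has 20 states:
  I0: { [B → . ( F F], [B → . P P c], [B' → . B], [D → . P B], [D → . c g F], [P → . ( g], [P → . D], [P → . c] }  — shift
  I1: { [B → ( . F F], [D → . P B], [D → . c g F], [F → . P ( c], [F → . g], [P → ( . g], [P → . ( g], [P → . D], [P → . c] }  — shift
  I2: { [B' → B .] }  — accept
  I3: { [P → D .] }  — reduce
  I4: { [B → . ( F F], [B → . P P c], [B → P . P c], [D → . P B], [D → . c g F], [D → P . B], [P → . ( g], [P → . D], [P → . c] }  — shift
  I5: { [D → c . g F], [P → c .] }  — shift, reduce
  I6: { [D → . P B], [D → . c g F], [D → c g . F], [F → . P ( c], [F → . g], [P → . ( g], [P → . D], [P → . c] }  — shift
  I7: { [P → ( . g] }  — shift
  I8: { [D → c g F .] }  — reduce
  I9: { [B → . ( F F], [B → . P P c], [D → . P B], [D → . c g F], [D → P . B], [F → P . ( c], [P → . ( g], [P → . D], [P → . c] }  — shift
  I10: { [F → g .] }  — reduce
  I11: { [B → ( . F F], [D → . P B], [D → . c g F], [F → . P ( c], [F → . g], [F → P ( . c], [P → ( . g], [P → . ( g], [P → . D], [P → . c] }  — shift
  I12: { [D → P B .] }  — reduce
  I13: { [B → ( F . F], [D → . P B], [D → . c g F], [F → . P ( c], [F → . g], [P → . ( g], [P → . D], [P → . c] }  — shift
  I14: { [D → c . g F], [F → P ( c .], [P → c .] }  — shift, 2 reduces
  I15: { [F → g .], [P → ( g .] }  — 2 reduces
  I16: { [B → ( F F .] }  — reduce
  I17: { [P → ( g .] }  — reduce
  I18: { [B → . ( F F], [B → . P P c], [B → P . P c], [B → P P . c], [D → . P B], [D → . c g F], [D → P . B], [P → . ( g], [P → . D], [P → . c] }  — shift
  I19: { [B → P P c .], [D → c . g F], [P → c .] }  — shift, 2 reduces

I5 contains reduce item [P → c .] and shift item [D → c . g F] — shift-reduce conflict.
I14 contains reduce items [F → P ( c .], [P → c .] and shift item [D → c . g F] — shift-reduce conflict.
I19 contains reduce items [B → P P c .], [P → c .] and shift item [D → c . g F] — shift-reduce conflict.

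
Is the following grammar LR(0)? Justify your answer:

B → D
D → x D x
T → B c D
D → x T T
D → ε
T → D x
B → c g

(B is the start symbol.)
A grammar is LR(0) if no state in the canonical LR(0) collection has:
  - both a shift item (dot before a terminal) and a complete item (shift-reduce conflict), or
  - two or more complete items (reduce-reduce conflict; the accept item [B' → B .] counts as a complete item here).

Augment with B' → B and build the canonical LR(0) collection (I0 = CLOSURE({[B' → . B]}), then GOTO on every symbol after a dot until no new states appear). It has 15 states:
  I0: { [B → . D], [B → . c g], [B' → . B], [D → . x D x], [D → . x T T], [D → .] }  — shift, reduce
  I1: { [B' → B .] }  — accept
  I2: { [B → D .] }  — reduce
  I3: { [B → c . g] }  — shift
  I4: { [B → . D], [B → . c g], [D → . x D x], [D → . x T T], [D → .], [D → x . D x], [D → x . T T], [T → . B c D], [T → . D x] }  — shift, reduce
  I5: { [T → B . c D] }  — shift
  I6: { [B → D .], [D → x D . x], [T → D . x] }  — shift, reduce
  I7: { [B → . D], [B → . c g], [D → . x D x], [D → . x T T], [D → .], [D → x T . T], [T → . B c D], [T → . D x] }  — shift, reduce
  I8: { [B → D .], [T → D . x] }  — shift, reduce
  I9: { [D → x T T .] }  — reduce
  I10: { [T → D x .] }  — reduce
  I11: { [D → x D x .], [T → D x .] }  — 2 reduces
  I12: { [D → . x D x], [D → . x T T], [D → .], [T → B c . D] }  — shift, reduce
  I13: { [T → B c D .] }  — reduce
  I14: { [B → c g .] }  — reduce

Conflict in state I0:
  Shift-reduce conflict between [D → .] and [B → . c g]
So the grammar is NOT LR(0).

Answer: No. Shift-reduce conflict between [D → .] and [B → . c g]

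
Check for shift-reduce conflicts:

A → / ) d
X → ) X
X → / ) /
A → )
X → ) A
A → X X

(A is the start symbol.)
Yes — I1: [A → ) .] vs [A → . )]; I11: [X → ) X .] vs [X → . ) A]

A shift-reduce conflict occurs when an LR(0) state has both:
  - a complete (reduce) item [A → α .] (dot at the end), and
  - a shift item [B → β . c γ] (dot before a terminal).

Augment with A' → A and build the canonical LR(0) collection (I0 = CLOSURE({[A' → . A]}), then GOTO on every symbol after a dot until no new states appear). It has 14 states:
  I0: { [A → . )], [A → . / ) d], [A → . X X], [A' → . A], [X → . ) A], [X → . ) X], [X → . / ) /] }  — shift
  I1: { [A → ) .], [A → . )], [A → . / ) d], [A → . X X], [X → ) . A], [X → ) . X], [X → . ) A], [X → . ) X], [X → . / ) /] }  — shift, reduce
  I2: { [A → / . ) d], [X → / . ) /] }  — shift
  I3: { [A' → A .] }  — accept
  I4: { [A → X . X], [X → . ) A], [X → . ) X], [X → . / ) /] }  — shift
  I5: { [A → . )], [A → . / ) d], [A → . X X], [X → ) . A], [X → ) . X], [X → . ) A], [X → . ) X], [X → . / ) /] }  — shift
  I6: { [X → / . ) /] }  — shift
  I7: { [A → X X .] }  — reduce
  I8: { [X → / ) . /] }  — shift
  I9: { [X → / ) / .] }  — reduce
  I10: { [X → ) A .] }  — reduce
  I11: { [A → X . X], [X → ) X .], [X → . ) A], [X → . ) X], [X → . / ) /] }  — shift, reduce
  I12: { [A → / ) . d], [X → / ) . /] }  — shift
  I13: { [A → / ) d .] }  — reduce

I1 contains reduce item [A → ) .] and shift items [A → . )], [A → . / ) d], [X → . ) A], [X → . ) X], [X → . / ) /] — shift-reduce conflict.
I11 contains reduce item [X → ) X .] and shift items [X → . ) A], [X → . ) X], [X → . / ) /] — shift-reduce conflict.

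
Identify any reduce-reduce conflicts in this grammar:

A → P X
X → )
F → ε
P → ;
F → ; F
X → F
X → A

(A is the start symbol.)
Augment with A' → A and build the canonical LR(0) collection (I0 = CLOSURE({[A' → . A]}), then GOTO on every symbol after a dot until no new states appear). It has 11 states:
  I0: { [A → . P X], [A' → . A], [P → . ;] }  — shift
  I1: { [P → ; .] }  — reduce
  I2: { [A' → A .] }  — accept
  I3: { [A → . P X], [A → P . X], [F → . ; F], [F → .], [P → . ;], [X → . )], [X → . A], [X → . F] }  — shift, reduce
  I4: { [X → ) .] }  — reduce
  I5: { [F → . ; F], [F → .], [F → ; . F], [P → ; .] }  — shift, 2 reduces
  I6: { [X → A .] }  — reduce
  I7: { [X → F .] }  — reduce
  I8: { [A → P X .] }  — reduce
  I9: { [F → . ; F], [F → .], [F → ; . F] }  — shift, reduce
  I10: { [F → ; F .] }  — reduce

I5 contains complete items [F → .], [P → ; .] — reduce-reduce conflict.

Answer: Yes — I5: [F → .] vs [P → ; .]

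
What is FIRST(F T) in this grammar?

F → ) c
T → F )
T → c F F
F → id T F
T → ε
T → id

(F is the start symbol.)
{ ')', 'id' }

FIRST sets of the non-terminals involved (from the grammar, by fixed-point iteration):
  FIRST(F) = { ')', 'id' }

To compute FIRST(F T), process the symbols left to right:
Symbol F is a non-terminal. Add FIRST(F) \ {ε} = { ')', 'id' }
F is not nullable (ε ∉ FIRST(F)), so stop here.
FIRST(F T) = { ')', 'id' }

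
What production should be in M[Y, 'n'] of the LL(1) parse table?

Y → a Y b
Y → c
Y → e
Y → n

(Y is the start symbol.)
Y → n

To find M[Y, 'n'], we find productions for Y where 'n' is in the predict set (PREDICT(N → α) = (FIRST(α) \ {ε}) ∪ (FOLLOW(N) if α ⇒* ε)).

Y → a Y b: PREDICT = { 'a' }
Y → c: PREDICT = { 'c' }
Y → e: PREDICT = { 'e' }
Y → n: PREDICT = { 'n' }
  'n' is in predict set, so this production goes in M[Y, 'n']

M[Y, 'n'] = Y → n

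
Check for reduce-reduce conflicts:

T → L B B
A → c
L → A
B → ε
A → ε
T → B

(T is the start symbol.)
Yes — I0: [A → .] vs [B → .]

Augment with T' → T and build the canonical LR(0) collection (I0 = CLOSURE({[T' → . T]}), then GOTO on every symbol after a dot until no new states appear). It has 8 states:
  I0: { [A → . c], [A → .], [B → .], [L → . A], [T → . B], [T → . L B B], [T' → . T] }  — shift, 2 reduces
  I1: { [L → A .] }  — reduce
  I2: { [T → B .] }  — reduce
  I3: { [B → .], [T → L . B B] }  — reduce
  I4: { [T' → T .] }  — accept
  I5: { [A → c .] }  — reduce
  I6: { [B → .], [T → L B . B] }  — reduce
  I7: { [T → L B B .] }  — reduce

I0 contains complete items [A → .], [B → .] — reduce-reduce conflict.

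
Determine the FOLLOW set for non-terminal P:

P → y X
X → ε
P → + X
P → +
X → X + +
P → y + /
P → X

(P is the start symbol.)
To compute FOLLOW(P), find every occurrence of P on a right-hand side N → α P β: add FIRST(β) \ {ε}, and if β is empty or nullable also add FOLLOW(N). Iterate to a fixed point.

P is the start symbol, so $ ∈ FOLLOW(P).
P does not occur on any right-hand side.

Taking the union: FOLLOW(P) = { $ }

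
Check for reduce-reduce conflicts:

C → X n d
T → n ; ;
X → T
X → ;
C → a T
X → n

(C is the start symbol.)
No reduce-reduce conflicts

Augment with C' → C and build the canonical LR(0) collection (I0 = CLOSURE({[C' → . C]}), then GOTO on every symbol after a dot until no new states appear). It has 13 states:
  I0: { [C → . X n d], [C → . a T], [C' → . C], [T → . n ; ;], [X → . ;], [X → . T], [X → . n] }  — shift
  I1: { [X → ; .] }  — reduce
  I2: { [C' → C .] }  — accept
  I3: { [X → T .] }  — reduce
  I4: { [C → X . n d] }  — shift
  I5: { [C → a . T], [T → . n ; ;] }  — shift
  I6: { [T → n . ; ;], [X → n .] }  — shift, reduce
  I7: { [T → n ; . ;] }  — shift
  I8: { [T → n ; ; .] }  — reduce
  I9: { [C → a T .] }  — reduce
  I10: { [T → n . ; ;] }  — shift
  I11: { [C → X n . d] }  — shift
  I12: { [C → X n d .] }  — reduce

No state contains more than one complete item.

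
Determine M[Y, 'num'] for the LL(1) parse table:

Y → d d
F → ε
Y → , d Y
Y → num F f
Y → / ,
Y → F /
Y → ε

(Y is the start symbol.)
Y → num F f

To find M[Y, 'num'], we find productions for Y where 'num' is in the predict set (PREDICT(N → α) = (FIRST(α) \ {ε}) ∪ (FOLLOW(N) if α ⇒* ε)).

Relevant sets:
  FIRST(F) = { ε }
  FOLLOW(Y) = { $ }

Y → d d: PREDICT = { 'd' }
Y → , d Y: PREDICT = { ',' }
Y → num F f: PREDICT = { 'num' }
  'num' is in predict set, so this production goes in M[Y, 'num']
Y → / ,: PREDICT = { '/' }
Y → F /: PREDICT = { '/' }
Y → ε: PREDICT = { $ }

M[Y, 'num'] = Y → num F f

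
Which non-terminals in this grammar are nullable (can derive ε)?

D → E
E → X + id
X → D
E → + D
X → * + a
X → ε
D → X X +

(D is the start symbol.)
A non-terminal is nullable if it can derive ε (the empty string): either it has an ε-production, or it has a production whose right-hand side consists entirely of nullable non-terminals.

ε-productions: X → ε
So X is immediately nullable.
No further non-terminal can be added: every production for the remaining non-terminals contains a terminal or a non-nullable non-terminal.
Nullable = { 'X' }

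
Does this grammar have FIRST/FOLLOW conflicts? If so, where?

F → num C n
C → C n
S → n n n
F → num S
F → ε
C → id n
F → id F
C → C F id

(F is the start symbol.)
Yes. F → id F with FOLLOW(F) on { 'id' }

A FIRST/FOLLOW conflict occurs when a non-terminal N has a nullable alternative N → β (β ⇒* ε) and another alternative N → α with FIRST(α) ∩ FOLLOW(N) ≠ ∅: on such a lookahead the parser cannot decide between expanding α and letting N vanish via β.

Nullable non-terminals: F.

F: nullable alternative(s) F → ε; FOLLOW(F) = { $, 'id' }
  F → num C n: FIRST \ {ε} = { 'num' } — disjoint from FOLLOW(F)
  F → num S: FIRST \ {ε} = { 'num' } — disjoint from FOLLOW(F)
  F → ε: FIRST \ {ε} = { } — this is the only nullable alternative, skip
  F → id F: FIRST \ {ε} = { 'id' } — overlaps FOLLOW(F) on { 'id' }: CONFLICT

C, S have no nullable alternative, so no FIRST/FOLLOW check is needed there.

So the grammar has 1 FIRST/FOLLOW conflict (marked CONFLICT above).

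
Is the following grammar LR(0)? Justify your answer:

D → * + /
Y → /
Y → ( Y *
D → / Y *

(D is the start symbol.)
Yes, the grammar is LR(0)

Augment with D' → D and build the canonical LR(0) collection (I0 = CLOSURE({[D' → . D]}), then GOTO on every symbol after a dot until no new states appear). It has 12 states:
  I0: { [D → . * + /], [D → . / Y *], [D' → . D] }  — shift
  I1: { [D → * . + /] }  — shift
  I2: { [D → / . Y *], [Y → . ( Y *], [Y → . /] }  — shift
  I3: { [D' → D .] }  — accept
  I4: { [Y → ( . Y *], [Y → . ( Y *], [Y → . /] }  — shift
  I5: { [Y → / .] }  — reduce
  I6: { [D → / Y . *] }  — shift
  I7: { [D → / Y * .] }  — reduce
  I8: { [Y → ( Y . *] }  — shift
  I9: { [Y → ( Y * .] }  — reduce
  I10: { [D → * + . /] }  — shift
  I11: { [D → * + / .] }  — reduce

Every state is either a pure shift/goto state or contains exactly one complete item and nothing to shift — no conflicts. The grammar is LR(0).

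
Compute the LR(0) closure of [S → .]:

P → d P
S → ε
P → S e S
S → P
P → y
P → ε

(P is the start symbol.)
To compute CLOSURE, for each item [A → α.Bβ] where B is a non-terminal, add [B → .γ] for all productions B → γ; repeat for the newly added items until nothing changes.

Start with: [S → .]
The dot is at the end, so nothing is added.

CLOSURE = { [S → .] }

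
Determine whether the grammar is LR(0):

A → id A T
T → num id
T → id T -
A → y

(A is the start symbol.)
A grammar is LR(0) if no state in the canonical LR(0) collection has:
  - both a shift item (dot before a terminal) and a complete item (shift-reduce conflict), or
  - two or more complete items (reduce-reduce conflict; the accept item [A' → A .] counts as a complete item here).

Augment with A' → A and build the canonical LR(0) collection (I0 = CLOSURE({[A' → . A]}), then GOTO on every symbol after a dot until no new states appear). It has 11 states:
  I0: { [A → . id A T], [A → . y], [A' → . A] }  — shift
  I1: { [A' → A .] }  — accept
  I2: { [A → . id A T], [A → . y], [A → id . A T] }  — shift
  I3: { [A → y .] }  — reduce
  I4: { [A → id A . T], [T → . id T -], [T → . num id] }  — shift
  I5: { [A → id A T .] }  — reduce
  I6: { [T → . id T -], [T → . num id], [T → id . T -] }  — shift
  I7: { [T → num . id] }  — shift
  I8: { [T → num id .] }  — reduce
  I9: { [T → id T . -] }  — shift
  I10: { [T → id T - .] }  — reduce

Every state is either a pure shift/goto state or contains exactly one complete item and nothing to shift — no conflicts. The grammar is LR(0).

Answer: Yes, the grammar is LR(0)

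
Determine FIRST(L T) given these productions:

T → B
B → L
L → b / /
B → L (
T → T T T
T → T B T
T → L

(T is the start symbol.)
{ 'b' }

FIRST sets of the non-terminals involved (from the grammar, by fixed-point iteration):
  FIRST(L) = { 'b' }

To compute FIRST(L T), process the symbols left to right:
Symbol L is a non-terminal. Add FIRST(L) \ {ε} = { 'b' }
L is not nullable (ε ∉ FIRST(L)), so stop here.
FIRST(L T) = { 'b' }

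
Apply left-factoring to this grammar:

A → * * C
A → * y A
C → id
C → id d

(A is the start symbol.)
Left-factoring transforms A → αβ₁ | αβ₂ into A → αA' and A' → β₁ | β₂
(α is the longest common prefix among the alternatives). Repeat until
no nonterminal has two alternatives with a common prefix.

Round 1: A has alternatives sharing prefix '*'. Introduce A': A → * A'
  Add: A' → * C
  Add: A' → y A

Round 2: C has alternatives sharing prefix 'id'. Introduce C': C → id C'
  Add: C' → ε
  Add: C' → d

No remaining common prefixes — done.

Resulting grammar:
A → * A'
A' → * C
A' → y A
C → id C'
C' → ε
C' → d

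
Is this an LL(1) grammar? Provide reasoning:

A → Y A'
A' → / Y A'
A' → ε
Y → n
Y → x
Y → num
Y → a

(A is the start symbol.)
Relevant sets:
  FOLLOW(A') = { $ }

For A':
  PREDICT(A' → '/' Y A') = { '/' }
  PREDICT(A' → ε) = { $ }
For Y:
  PREDICT(Y → n) = { 'n' }
  PREDICT(Y → x) = { 'x' }
  PREDICT(Y → num) = { 'num' }
  PREDICT(Y → a) = { 'a' }
A has a single production, so nothing to check there.

All predict sets are disjoint. The grammar IS LL(1).

Answer: Yes, the grammar is LL(1).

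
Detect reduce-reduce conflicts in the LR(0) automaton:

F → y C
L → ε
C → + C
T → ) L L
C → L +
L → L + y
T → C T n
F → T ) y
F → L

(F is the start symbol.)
No reduce-reduce conflicts

Augment with F' → F and build the canonical LR(0) collection (I0 = CLOSURE({[F' → . F]}), then GOTO on every symbol after a dot until no new states appear). It has 20 states:
  I0: { [C → . + C], [C → . L +], [F → . L], [F → . T ) y], [F → . y C], [F' → . F], [L → . L + y], [L → .], [T → . ) L L], [T → . C T n] }  — shift, reduce
  I1: { [L → . L + y], [L → .], [T → ) . L L] }  — reduce
  I2: { [C → + . C], [C → . + C], [C → . L +], [L → . L + y], [L → .] }  — shift, reduce
  I3: { [C → . + C], [C → . L +], [L → . L + y], [L → .], [T → . ) L L], [T → . C T n], [T → C . T n] }  — shift, reduce
  I4: { [F' → F .] }  — accept
  I5: { [C → L . +], [F → L .], [L → L . + y] }  — shift, reduce
  I6: { [F → T . ) y] }  — shift
  I7: { [C → . + C], [C → . L +], [F → y . C], [L → . L + y], [L → .] }  — shift, reduce
  I8: { [F → y C .] }  — reduce
  I9: { [C → L . +], [L → L . + y] }  — shift
  I10: { [C → L + .], [L → L + . y] }  — shift, reduce
  I11: { [L → L + y .] }  — reduce
  I12: { [F → T ) . y] }  — shift
  I13: { [F → T ) y .] }  — reduce
  I14: { [T → C T . n] }  — shift
  I15: { [T → C T n .] }  — reduce
  I16: { [C → + C .] }  — reduce
  I17: { [L → . L + y], [L → .], [L → L . + y], [T → ) L . L] }  — shift, reduce
  I18: { [L → L + . y] }  — shift
  I19: { [L → L . + y], [T → ) L L .] }  — shift, reduce

No state contains more than one complete item.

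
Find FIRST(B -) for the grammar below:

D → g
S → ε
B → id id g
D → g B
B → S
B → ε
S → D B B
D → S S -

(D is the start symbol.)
FIRST sets of the non-terminals involved (from the grammar, by fixed-point iteration):
  FIRST(B) = { '-', 'g', 'id', ε }

To compute FIRST(B -), process the symbols left to right:
Symbol B is a non-terminal. Add FIRST(B) \ {ε} = { '-', 'g', 'id' }
B is nullable (ε ∈ FIRST(B)), continue to the next symbol.
Symbol - is a terminal. Add '-' and stop.
FIRST(B -) = { '-', 'g', 'id' }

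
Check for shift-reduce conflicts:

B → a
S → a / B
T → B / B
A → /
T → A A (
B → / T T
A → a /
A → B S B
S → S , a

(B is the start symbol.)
A shift-reduce conflict occurs when an LR(0) state has both:
  - a complete (reduce) item [A → α .] (dot at the end), and
  - a shift item [B → β . c γ] (dot before a terminal).

Augment with B' → B and build the canonical LR(0) collection (I0 = CLOSURE({[B' → . B]}), then GOTO on every symbol after a dot until no new states appear). It has 23 states:
  I0: { [B → . / T T], [B → . a], [B' → . B] }  — shift
  I1: { [A → . /], [A → . B S B], [A → . a /], [B → . / T T], [B → . a], [B → / . T T], [T → . A A (], [T → . B / B] }  — shift
  I2: { [B' → B .] }  — accept
  I3: { [B → a .] }  — reduce
  I4: { [A → . /], [A → . B S B], [A → . a /], [A → / .], [B → . / T T], [B → . a], [B → / . T T], [T → . A A (], [T → . B / B] }  — shift, reduce
  I5: { [A → . /], [A → . B S B], [A → . a /], [B → . / T T], [B → . a], [T → A . A (] }  — shift
  I6: { [A → B . S B], [S → . S , a], [S → . a / B], [T → B . / B] }  — shift
  I7: { [A → . /], [A → . B S B], [A → . a /], [B → . / T T], [B → . a], [B → / T . T], [T → . A A (], [T → . B / B] }  — shift
  I8: { [A → a . /], [B → a .] }  — shift, reduce
  I9: { [A → a / .] }  — reduce
  I10: { [B → / T T .] }  — reduce
  I11: { [B → . / T T], [B → . a], [T → B / . B] }  — shift
  I12: { [A → B S . B], [B → . / T T], [B → . a], [S → S . , a] }  — shift
  I13: { [S → a . / B] }  — shift
  I14: { [B → . / T T], [B → . a], [S → a / . B] }  — shift
  I15: { [S → a / B .] }  — reduce
  I16: { [S → S , . a] }  — shift
  I17: { [A → B S B .] }  — reduce
  I18: { [S → S , a .] }  — reduce
  I19: { [T → B / B .] }  — reduce
  I20: { [T → A A . (] }  — shift
  I21: { [A → B . S B], [S → . S , a], [S → . a / B] }  — shift
  I22: { [T → A A ( .] }  — reduce

I4 contains reduce item [A → / .] and shift items [A → . /], [A → . a /], [B → . / T T], [B → . a] — shift-reduce conflict.
I8 contains reduce item [B → a .] and shift item [A → a . /] — shift-reduce conflict.

Answer: Yes — I4: [A → / .] vs [A → . /]; I8: [B → a .] vs [A → a . /]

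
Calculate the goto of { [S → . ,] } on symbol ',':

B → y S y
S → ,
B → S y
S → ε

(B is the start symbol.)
{ [S → , .] }

GOTO(I, ',') = CLOSURE({ [A → αX.β] : [A → α.Xβ] ∈ I, X = ',' })

Items with dot before ',', with the dot advanced:
  [S → . ,] → [S → , .]
Closure adds nothing (no advanced item has the dot before a non-terminal).

GOTO = { [S → , .] }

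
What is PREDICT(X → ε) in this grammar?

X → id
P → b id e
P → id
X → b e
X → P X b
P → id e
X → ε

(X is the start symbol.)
PREDICT(X → ε) = (FIRST(RHS) \ {ε}) ∪ (FOLLOW(X) if ε ∈ FIRST(RHS), i.e. RHS ⇒* ε)
The right-hand side is ε (FIRST(ε) = { ε }), so the predict set is FOLLOW(X) = { $, 'b' }
PREDICT(X → ε) = { $, 'b' }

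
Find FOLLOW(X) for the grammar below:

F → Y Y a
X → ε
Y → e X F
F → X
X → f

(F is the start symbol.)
To compute FOLLOW(X), find every occurrence of X on a right-hand side N → α X β: add FIRST(β) \ {ε}, and if β is empty or nullable also add FOLLOW(N). Iterate to a fixed point.

In Y → e X F: X is followed by F, add FIRST(F) \ {ε} = { 'e', 'f' }
  F is nullable, so also add FOLLOW(Y)
In F → X: X is at the end, add FOLLOW(F)

The FOLLOW sets referred to above (computed the same way, to a fixed point):
  FOLLOW(Y) = { 'a', 'e' }
  FOLLOW(F) = { $, 'a', 'e' }

Taking the union: FOLLOW(X) = { $, 'a', 'e', 'f' }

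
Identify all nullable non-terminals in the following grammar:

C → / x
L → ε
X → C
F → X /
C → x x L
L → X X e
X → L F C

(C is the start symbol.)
{ 'L' }

ε-productions: L → ε
So L is immediately nullable.
No further non-terminal can be added: every production for the remaining non-terminals contains a terminal or a non-nullable non-terminal.
Nullable = { 'L' }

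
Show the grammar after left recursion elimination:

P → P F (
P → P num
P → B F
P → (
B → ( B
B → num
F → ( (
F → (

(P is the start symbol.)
P is directly left-recursive. The standard transformation for
  A → A α₁ | ... | A α_m | β₁ | ... | β_n
is
  A  → β₁ A' | ... | β_n A'
  A' → α₁ A' | ... | α_m A' | ε

P → B F becomes P → B F P'
P → ( becomes P → ( P'
P → P F ( becomes P' → F ( P'
P → P num becomes P' → num P'
Add P' → ε

Productions for other non-terminals are unchanged:
  B → ( B
  B → num
  F → ( (
  F → (

Resulting grammar:
P → B F P'
P → ( P'
P' → F ( P'
P' → num P'
P' → ε
B → ( B
B → num
F → ( (
F → (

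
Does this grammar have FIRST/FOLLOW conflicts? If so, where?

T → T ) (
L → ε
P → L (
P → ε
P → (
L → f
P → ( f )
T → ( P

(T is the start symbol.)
Nullable non-terminals: L, P.
FIRST sets used below: FIRST(L) = { 'f', ε }

L: nullable alternative(s) L → ε; FOLLOW(L) = { '(' }
  L → ε: FIRST \ {ε} = { } — this is the only nullable alternative, skip
  L → f: FIRST \ {ε} = { 'f' } — disjoint from FOLLOW(L)

P: nullable alternative(s) P → ε; FOLLOW(P) = { $, ')' }
  P → L (: FIRST \ {ε} = { '(', 'f' } — disjoint from FOLLOW(P)
  P → ε: FIRST \ {ε} = { } — this is the only nullable alternative, skip
  P → (: FIRST \ {ε} = { '(' } — disjoint from FOLLOW(P)
  P → ( f ): FIRST \ {ε} = { '(' } — disjoint from FOLLOW(P)

T has no nullable alternative, so no FIRST/FOLLOW check is needed there.

No FIRST/FOLLOW conflicts found.

Answer: No FIRST/FOLLOW conflicts.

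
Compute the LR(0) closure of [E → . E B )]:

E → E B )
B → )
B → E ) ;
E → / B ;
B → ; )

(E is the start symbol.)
{ [E → . / B ;], [E → . E B )] }

To compute CLOSURE, for each item [A → α.Bβ] where B is a non-terminal, add [B → .γ] for all productions B → γ; repeat for the newly added items until nothing changes.

Start with: [E → . E B )]
  [E → . E B )] has the dot before E: add [E → . / B ;]
No further items can be added.

CLOSURE = { [E → . / B ;], [E → . E B )] }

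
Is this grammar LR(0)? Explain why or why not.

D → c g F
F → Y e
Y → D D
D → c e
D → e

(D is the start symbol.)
Yes, the grammar is LR(0)

A grammar is LR(0) if no state in the canonical LR(0) collection has:
  - both a shift item (dot before a terminal) and a complete item (shift-reduce conflict), or
  - two or more complete items (reduce-reduce conflict; the accept item [D' → D .] counts as a complete item here).

Augment with D' → D and build the canonical LR(0) collection (I0 = CLOSURE({[D' → . D]}), then GOTO on every symbol after a dot until no new states appear). It has 11 states:
  I0: { [D → . c e], [D → . c g F], [D → . e], [D' → . D] }  — shift
  I1: { [D' → D .] }  — accept
  I2: { [D → c . e], [D → c . g F] }  — shift
  I3: { [D → e .] }  — reduce
  I4: { [D → c e .] }  — reduce
  I5: { [D → . c e], [D → . c g F], [D → . e], [D → c g . F], [F → . Y e], [Y → . D D] }  — shift
  I6: { [D → . c e], [D → . c g F], [D → . e], [Y → D . D] }  — shift
  I7: { [D → c g F .] }  — reduce
  I8: { [F → Y . e] }  — shift
  I9: { [F → Y e .] }  — reduce
  I10: { [Y → D D .] }  — reduce

Every state is either a pure shift/goto state or contains exactly one complete item and nothing to shift — no conflicts. The grammar is LR(0).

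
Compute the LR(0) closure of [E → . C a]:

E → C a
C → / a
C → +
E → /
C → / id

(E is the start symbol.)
{ [C → . +], [C → . / a], [C → . / id], [E → . C a] }

To compute CLOSURE, for each item [A → α.Bβ] where B is a non-terminal, add [B → .γ] for all productions B → γ; repeat for the newly added items until nothing changes.

Start with: [E → . C a]
  [E → . C a] has the dot before C: add [C → . / a], [C → . +], [C → . / id]
No further items can be added.

CLOSURE = { [C → . +], [C → . / a], [C → . / id], [E → . C a] }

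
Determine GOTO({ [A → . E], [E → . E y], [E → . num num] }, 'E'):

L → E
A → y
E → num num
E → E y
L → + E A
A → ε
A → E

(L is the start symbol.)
GOTO(I, 'E') = CLOSURE({ [A → αX.β] : [A → α.Xβ] ∈ I, X = 'E' })

Items with dot before 'E', with the dot advanced:
  [A → . E] → [A → E .]
  [E → . E y] → [E → E . y]
Closure adds nothing (no advanced item has the dot before a non-terminal).

GOTO = { [A → E .], [E → E . y] }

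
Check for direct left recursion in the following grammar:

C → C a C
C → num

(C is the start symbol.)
Direct left recursion occurs when N → N α for some non-terminal N (the right-hand side begins with the left-hand side itself).

C → C a C: LEFT RECURSIVE (starts with C)
C → num: starts with num

The grammar has direct left recursion on: C.

Answer: Yes, C is left-recursive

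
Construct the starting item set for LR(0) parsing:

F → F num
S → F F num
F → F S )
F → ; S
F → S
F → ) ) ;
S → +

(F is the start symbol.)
First, augment the grammar with F' → F
I₀ = CLOSURE({ [F' → . F] }):
  [F' → . F] has the dot before F: add [F → . F num], [F → . F S )], [F → . ; S], [F → . S], [F → . ) ) ;]
  [F → . S] has the dot before S: add [S → . F F num], [S → . +]
No further items can be added.

I₀ = { [F → . ) ) ;], [F → . ; S], [F → . F S )], [F → . F num], [F → . S], [F' → . F], [S → . +], [S → . F F num] }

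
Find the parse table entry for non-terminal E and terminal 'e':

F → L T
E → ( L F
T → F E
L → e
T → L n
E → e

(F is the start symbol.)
To find M[E, 'e'], we find productions for E where 'e' is in the predict set (PREDICT(N → α) = (FIRST(α) \ {ε}) ∪ (FOLLOW(N) if α ⇒* ε)).

E → ( L F: PREDICT = { '(' }
E → e: PREDICT = { 'e' }
  'e' is in predict set, so this production goes in M[E, 'e']

M[E, 'e'] = E → e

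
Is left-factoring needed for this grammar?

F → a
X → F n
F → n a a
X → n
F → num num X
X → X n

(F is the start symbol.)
No, left-factoring is not needed

Left-factoring is needed when two productions for the same non-terminal
share a common prefix on the right-hand side.

Productions for F:
  F → a
  F → n a a
  F → num num X
Productions for X:
  X → F n
  X → n
  X → X n

No common prefixes found.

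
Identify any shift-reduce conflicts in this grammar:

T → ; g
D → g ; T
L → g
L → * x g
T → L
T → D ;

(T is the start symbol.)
Augment with T' → T and build the canonical LR(0) collection (I0 = CLOSURE({[T' → . T]}), then GOTO on every symbol after a dot until no new states appear). It has 13 states:
  I0: { [D → . g ; T], [L → . * x g], [L → . g], [T → . ; g], [T → . D ;], [T → . L], [T' → . T] }  — shift
  I1: { [L → * . x g] }  — shift
  I2: { [T → ; . g] }  — shift
  I3: { [T → D . ;] }  — shift
  I4: { [T → L .] }  — reduce
  I5: { [T' → T .] }  — accept
  I6: { [D → g . ; T], [L → g .] }  — shift, reduce
  I7: { [D → . g ; T], [D → g ; . T], [L → . * x g], [L → . g], [T → . ; g], [T → . D ;], [T → . L] }  — shift
  I8: { [D → g ; T .] }  — reduce
  I9: { [T → D ; .] }  — reduce
  I10: { [T → ; g .] }  — reduce
  I11: { [L → * x . g] }  — shift
  I12: { [L → * x g .] }  — reduce

I6 contains reduce item [L → g .] and shift item [D → g . ; T] — shift-reduce conflict.

Answer: Yes — I6: [L → g .] vs [D → g . ; T]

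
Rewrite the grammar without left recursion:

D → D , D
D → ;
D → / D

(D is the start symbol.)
D → ; D'
D → / D D'
D' → , D D'
D' → ε

D is directly left-recursive. The standard transformation for
  A → A α₁ | ... | A α_m | β₁ | ... | β_n
is
  A  → β₁ A' | ... | β_n A'
  A' → α₁ A' | ... | α_m A' | ε

D → ; becomes D → ; D'
D → / D becomes D → / D D'
D → D , D becomes D' → , D D'
Add D' → ε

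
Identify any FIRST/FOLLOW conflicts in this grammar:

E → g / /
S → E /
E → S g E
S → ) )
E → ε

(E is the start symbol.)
A FIRST/FOLLOW conflict occurs when a non-terminal N has a nullable alternative N → β (β ⇒* ε) and another alternative N → α with FIRST(α) ∩ FOLLOW(N) ≠ ∅: on such a lookahead the parser cannot decide between expanding α and letting N vanish via β.

Nullable non-terminals: E.
FIRST sets used below: FIRST(S) = { ')', '/', 'g' }

E: nullable alternative(s) E → ε; FOLLOW(E) = { $, '/' }
  E → g / /: FIRST \ {ε} = { 'g' } — disjoint from FOLLOW(E)
  E → S g E: FIRST \ {ε} = { ')', '/', 'g' } — overlaps FOLLOW(E) on { '/' }: CONFLICT
  E → ε: FIRST \ {ε} = { } — this is the only nullable alternative, skip

S has no nullable alternative, so no FIRST/FOLLOW check is needed there.

So the grammar has 1 FIRST/FOLLOW conflict (marked CONFLICT above).

Answer: Yes. E → S g E with FOLLOW(E) on { '/' }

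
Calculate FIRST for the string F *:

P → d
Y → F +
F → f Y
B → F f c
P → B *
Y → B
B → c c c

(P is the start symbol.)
{ 'f' }

FIRST sets of the non-terminals involved (from the grammar, by fixed-point iteration):
  FIRST(F) = { 'f' }

To compute FIRST(F *), process the symbols left to right:
Symbol F is a non-terminal. Add FIRST(F) \ {ε} = { 'f' }
F is not nullable (ε ∉ FIRST(F)), so stop here.
FIRST(F *) = { 'f' }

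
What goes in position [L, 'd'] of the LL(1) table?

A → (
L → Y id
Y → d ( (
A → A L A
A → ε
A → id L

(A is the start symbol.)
To find M[L, 'd'], we find productions for L where 'd' is in the predict set (PREDICT(N → α) = (FIRST(α) \ {ε}) ∪ (FOLLOW(N) if α ⇒* ε)).

Relevant sets:
  FIRST(Y) = { 'd' }

L → Y id: PREDICT = { 'd' }
  'd' is in predict set, so this production goes in M[L, 'd']

M[L, 'd'] = L → Y id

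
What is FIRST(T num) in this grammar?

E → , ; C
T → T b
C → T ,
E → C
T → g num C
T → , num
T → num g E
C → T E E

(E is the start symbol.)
FIRST sets of the non-terminals involved (from the grammar, by fixed-point iteration):
  FIRST(T) = { ',', 'g', 'num' }

To compute FIRST(T num), process the symbols left to right:
Symbol T is a non-terminal. Add FIRST(T) \ {ε} = { ',', 'g', 'num' }
T is not nullable (ε ∉ FIRST(T)), so stop here.
FIRST(T num) = { ',', 'g', 'num' }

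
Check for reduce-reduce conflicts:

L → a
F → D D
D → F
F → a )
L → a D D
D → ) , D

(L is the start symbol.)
Yes — I8: [F → D D .] vs [L → a D D .]

Augment with L' → L and build the canonical LR(0) collection (I0 = CLOSURE({[L' → . L]}), then GOTO on every symbol after a dot until no new states appear). It has 12 states:
  I0: { [L → . a D D], [L → . a], [L' → . L] }  — shift
  I1: { [L' → L .] }  — accept
  I2: { [D → . ) , D], [D → . F], [F → . D D], [F → . a )], [L → a . D D], [L → a .] }  — shift, reduce
  I3: { [D → ) . , D] }  — shift
  I4: { [D → . ) , D], [D → . F], [F → . D D], [F → . a )], [F → D . D], [L → a D . D] }  — shift
  I5: { [D → F .] }  — reduce
  I6: { [F → a . )] }  — shift
  I7: { [F → a ) .] }  — reduce
  I8: { [D → . ) , D], [D → . F], [F → . D D], [F → . a )], [F → D . D], [F → D D .], [L → a D D .] }  — shift, 2 reduces
  I9: { [D → . ) , D], [D → . F], [F → . D D], [F → . a )], [F → D . D], [F → D D .] }  — shift, reduce
  I10: { [D → ) , . D], [D → . ) , D], [D → . F], [F → . D D], [F → . a )] }  — shift
  I11: { [D → ) , D .], [D → . ) , D], [D → . F], [F → . D D], [F → . a )], [F → D . D] }  — shift, reduce

I8 contains complete items [F → D D .], [L → a D D .] — reduce-reduce conflict.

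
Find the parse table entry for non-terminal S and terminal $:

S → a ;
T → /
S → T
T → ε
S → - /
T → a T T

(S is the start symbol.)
To find M[S, $], we find productions for S where $ is in the predict set (PREDICT(N → α) = (FIRST(α) \ {ε}) ∪ (FOLLOW(N) if α ⇒* ε)).

Relevant sets:
  FIRST(T) = { '/', 'a', ε }
  FOLLOW(S) = { $ }

S → a ;: PREDICT = { 'a' }
S → T: PREDICT = { $, '/', 'a' }
  $ is in predict set, so this production goes in M[S, $]
S → - /: PREDICT = { '-' }

M[S, $] = S → T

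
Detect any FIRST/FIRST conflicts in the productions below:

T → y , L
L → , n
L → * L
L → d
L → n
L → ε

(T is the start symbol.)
Productions for L:
  L → , n: FIRST = { ',' }
  L → * L: FIRST = { '*' }
  L → d: FIRST = { 'd' }
  L → n: FIRST = { 'n' }
  L → ε: FIRST = { ε }
T has only one production, so no FIRST/FIRST conflict is possible there.

All alternatives of each non-terminal have pairwise disjoint FIRST sets.

Answer: No FIRST/FIRST conflicts.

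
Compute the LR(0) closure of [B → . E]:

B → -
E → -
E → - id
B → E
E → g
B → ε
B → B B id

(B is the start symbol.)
Start with: [B → . E]
  [B → . E] has the dot before E: add [E → . -], [E → . - id], [E → . g]
No further items can be added.

CLOSURE = { [B → . E], [E → . - id], [E → . -], [E → . g] }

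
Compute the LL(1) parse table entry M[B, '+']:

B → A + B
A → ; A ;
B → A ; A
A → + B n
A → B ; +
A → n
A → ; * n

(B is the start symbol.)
To find M[B, '+'], we find productions for B where '+' is in the predict set (PREDICT(N → α) = (FIRST(α) \ {ε}) ∪ (FOLLOW(N) if α ⇒* ε)).

Relevant sets:
  FIRST(A) = { '+', ';', 'n' }

B → A + B: PREDICT = { '+', ';', 'n' }
  '+' is in predict set, so this production goes in M[B, '+']
B → A ; A: PREDICT = { '+', ';', 'n' }
  '+' is in predict set, so this production goes in M[B, '+']

M[B, '+'] = B → A + B, B → A ; A  (a multiply-defined cell — the grammar is not LL(1))

Answer: B → A + B, B → A ; A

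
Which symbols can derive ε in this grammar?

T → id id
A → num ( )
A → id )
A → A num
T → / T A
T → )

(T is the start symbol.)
A non-terminal is nullable if it can derive ε (the empty string): either it has an ε-production, or it has a production whose right-hand side consists entirely of nullable non-terminals.

There are no ε-productions, so no non-terminal can derive ε.
No non-terminals are nullable.

Answer: None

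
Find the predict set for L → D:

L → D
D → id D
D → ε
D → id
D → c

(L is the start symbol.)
PREDICT(L → D) = (FIRST(RHS) \ {ε}) ∪ (FOLLOW(L) if ε ∈ FIRST(RHS), i.e. RHS ⇒* ε)
FIRST(D) = { 'c', 'id', ε }
FIRST(D) = { 'c', 'id', ε }
ε ∈ FIRST(D) (the right-hand side is nullable), so add FOLLOW(L) = { $ }
PREDICT(L → D) = { $, 'c', 'id' }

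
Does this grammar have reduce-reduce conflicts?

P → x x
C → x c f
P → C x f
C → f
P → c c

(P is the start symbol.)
No reduce-reduce conflicts

A reduce-reduce conflict occurs when an LR(0) state has two complete items [A → α .] and [B → β .] — both call for a reduction, and with no lookahead the parser cannot choose between them.

Augment with P' → P and build the canonical LR(0) collection (I0 = CLOSURE({[P' → . P]}), then GOTO on every symbol after a dot until no new states appear). It has 12 states:
  I0: { [C → . f], [C → . x c f], [P → . C x f], [P → . c c], [P → . x x], [P' → . P] }  — shift
  I1: { [P → C . x f] }  — shift
  I2: { [P' → P .] }  — accept
  I3: { [P → c . c] }  — shift
  I4: { [C → f .] }  — reduce
  I5: { [C → x . c f], [P → x . x] }  — shift
  I6: { [C → x c . f] }  — shift
  I7: { [P → x x .] }  — reduce
  I8: { [C → x c f .] }  — reduce
  I9: { [P → c c .] }  — reduce
  I10: { [P → C x . f] }  — shift
  I11: { [P → C x f .] }  — reduce

No state contains more than one complete item.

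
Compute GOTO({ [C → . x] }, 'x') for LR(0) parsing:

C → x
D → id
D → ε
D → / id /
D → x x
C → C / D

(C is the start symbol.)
{ [C → x .] }

GOTO(I, 'x') = CLOSURE({ [A → αX.β] : [A → α.Xβ] ∈ I, X = 'x' })

Items with dot before 'x', with the dot advanced:
  [C → . x] → [C → x .]
Closure adds nothing (no advanced item has the dot before a non-terminal).

GOTO = { [C → x .] }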